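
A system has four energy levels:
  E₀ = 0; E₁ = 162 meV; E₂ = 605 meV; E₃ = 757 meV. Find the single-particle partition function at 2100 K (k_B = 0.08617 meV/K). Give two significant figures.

Z = 1.5

k_BT = 0.08617 × 2100 K = 181.0 meV.
Eᵢ/kT = 0, 0.8950, 3.343, 4.182.
Z = Σ e^(−Eᵢ/kT) = e^(−0) + e^(−0.8950) + e^(−3.343) + e^(−4.182) = 1.000 + 0.4086 + 0.03533 + 0.01527 = 1.459.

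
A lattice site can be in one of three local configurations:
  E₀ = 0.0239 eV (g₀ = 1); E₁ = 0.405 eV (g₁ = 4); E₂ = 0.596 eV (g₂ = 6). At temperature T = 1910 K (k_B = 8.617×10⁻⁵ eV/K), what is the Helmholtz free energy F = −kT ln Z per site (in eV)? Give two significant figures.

k_BT = 8.617×10⁻⁵ × 1910 K = 0.1646 eV.
Eᵢ/kT = 0.1452, 2.461, 3.621.
Z = Σ gᵢe^(−Eᵢ/kT) = 1·e^(−0.1452) + 4·e^(−2.461) + 6·e^(−3.621) = 0.8648 + 0.3414 + 0.1605 = 1.367.
F = −kT ln Z = −0.1646 × ln(1.367) = −0.1646 × 0.3126 = -0.051 eV.

-0.051 eV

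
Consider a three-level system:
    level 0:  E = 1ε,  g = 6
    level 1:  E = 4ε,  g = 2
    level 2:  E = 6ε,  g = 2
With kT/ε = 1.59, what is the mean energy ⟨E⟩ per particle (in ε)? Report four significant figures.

1.210 ε

Eᵢ/kT = 0.628931, 2.51572, 3.77358.
Z = Σ gᵢe^(−Eᵢ/kT) = 6·e^(−0.628931) + 2·e^(−2.51572) + 2·e^(−3.77358) = 3.19897 + 0.161609 + 0.0459394 = 3.40652.
⟨E⟩ = Σ Eᵢ gᵢe^(−Eᵢ/kT) / Z = (1·3.19897 + 4·0.161609 + 6·0.0459394) / 3.40652 = 1.210 ε.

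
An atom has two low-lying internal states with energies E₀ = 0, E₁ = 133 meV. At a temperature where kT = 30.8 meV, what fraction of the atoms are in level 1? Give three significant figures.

Eᵢ/kT = 0, 4.3182.
Z = Σ e^(−Eᵢ/kT) = e^(−0) + e^(−4.3182) = 1.0000 + 0.013324 = 1.0133.
P₁ = e^(−E₁/kT) / Z = 0.013324/1.0133 = 0.0131.

0.0131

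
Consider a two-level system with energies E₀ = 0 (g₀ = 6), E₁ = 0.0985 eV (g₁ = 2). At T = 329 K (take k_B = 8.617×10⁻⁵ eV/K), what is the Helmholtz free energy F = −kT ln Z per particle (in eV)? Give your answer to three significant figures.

k_BT = 8.617×10⁻⁵ × 329 K = 0.028350 eV.
Eᵢ/kT = 0, 3.4744.
Z = Σ gᵢe^(−Eᵢ/kT) = 6·e^(−0) + 2·e^(−3.4744) = 6.0000 + 0.061961 = 6.0620.
F = −kT ln Z = −0.028350 × ln(6.0620) = −0.028350 × 1.8020 = -0.0511 eV.

-0.0511 eV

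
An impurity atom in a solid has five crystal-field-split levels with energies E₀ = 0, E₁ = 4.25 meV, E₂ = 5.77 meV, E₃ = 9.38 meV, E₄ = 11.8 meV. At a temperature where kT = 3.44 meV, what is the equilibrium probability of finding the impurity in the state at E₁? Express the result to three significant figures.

Eᵢ/kT = 0, 1.2355, 1.6773, 2.7267, 3.4302.
Z = Σ e^(−Eᵢ/kT) = e^(−0) + e^(−1.2355) + e^(−1.6773) + e^(−2.7267) + e^(−3.4302) = 1.0000 + 0.29069 + 0.18688 + 0.065435 + 0.032380 = 1.5754.
P₁ = e^(−E₁/kT) / Z = 0.29069/1.5754 = 0.185.

0.185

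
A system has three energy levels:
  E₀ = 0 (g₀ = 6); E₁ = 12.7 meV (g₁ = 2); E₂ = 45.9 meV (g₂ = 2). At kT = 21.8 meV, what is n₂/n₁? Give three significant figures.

n₂/n₁ = (g₂/g₁) exp[−(E₂−E₁)/kT] = (2/2) × exp(−(33.2 meV)/(21.8 meV)) = (2/2) × exp(-1.5229) = 0.218.

0.218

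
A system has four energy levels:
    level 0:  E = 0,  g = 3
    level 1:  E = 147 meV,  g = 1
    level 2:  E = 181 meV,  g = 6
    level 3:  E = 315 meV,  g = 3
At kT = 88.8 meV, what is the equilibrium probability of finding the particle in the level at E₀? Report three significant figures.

Eᵢ/kT = 0, 1.6554, 2.0383, 3.5473.
Z = Σ gᵢe^(−Eᵢ/kT) = 3·e^(−0) + 1·e^(−1.6554) + 6·e^(−2.0383) + 3·e^(−3.5473) = 3.0000 + 0.19102 + 0.78150 + 0.086407 = 4.0589.
P₀ = g₀ e^(−E₀/kT) / Z = 3.0000/4.0589 = 0.739.

0.739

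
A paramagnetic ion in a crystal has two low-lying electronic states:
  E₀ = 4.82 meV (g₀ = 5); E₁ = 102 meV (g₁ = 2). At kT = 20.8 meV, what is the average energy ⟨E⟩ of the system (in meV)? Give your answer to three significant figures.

Eᵢ/kT = 0.23173, 4.9038.
Z = Σ gᵢe^(−Eᵢ/kT) = 5·e^(−0.23173) + 2·e^(−4.9038) = 3.9658 + 0.014837 = 3.9806.
⟨E⟩ = Σ Eᵢ gᵢe^(−Eᵢ/kT) / Z = (4.82·3.9658 + 102·0.014837) / 3.9806 = 5.18 meV.

5.18 meV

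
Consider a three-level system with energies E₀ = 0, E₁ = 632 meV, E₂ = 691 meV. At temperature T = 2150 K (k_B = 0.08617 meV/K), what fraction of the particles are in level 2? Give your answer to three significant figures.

k_BT = 0.08617 × 2150 K = 185.27 meV.
Eᵢ/kT = 0, 3.4112, 3.7297.
Z = Σ e^(−Eᵢ/kT) = e^(−0) + e^(−3.4112) + e^(−3.7297) = 1.0000 + 0.033002 + 0.024000 = 1.0570.
P₂ = e^(−E₂/kT) / Z = 0.024000/1.0570 = 0.0227.

0.0227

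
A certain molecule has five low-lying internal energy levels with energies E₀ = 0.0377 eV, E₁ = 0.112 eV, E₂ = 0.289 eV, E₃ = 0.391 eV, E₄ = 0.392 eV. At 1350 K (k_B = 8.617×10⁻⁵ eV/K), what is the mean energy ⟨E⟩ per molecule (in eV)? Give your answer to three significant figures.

k_BT = 8.617×10⁻⁵ × 1350 K = 0.11633 eV.
Eᵢ/kT = 0.32408, 0.96278, 2.4843, 3.3611, 3.3697.
Z = Σ e^(−Eᵢ/kT) = e^(−0.32408) + e^(−0.96278) + e^(−2.4843) + e^(−3.3611) + e^(−3.3697) = 0.72319 + 0.38183 + 0.083384 + 0.034697 + 0.034400 = 1.2575.
⟨E⟩ = Σ Eᵢ e^(−Eᵢ/kT) / Z = (0.0377·0.72319 + 0.112·0.38183 + 0.289·0.083384 + 0.391·0.034697 + 0.392·0.034400) / 1.2575 = 0.0964 eV.

0.0964 eV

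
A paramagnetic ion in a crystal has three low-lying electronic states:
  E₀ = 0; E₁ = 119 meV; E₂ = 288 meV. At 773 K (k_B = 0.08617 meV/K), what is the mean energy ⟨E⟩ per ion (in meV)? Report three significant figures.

20.1 meV

k_BT = 0.08617 × 773 K = 66.609 meV.
Eᵢ/kT = 0, 1.7865, 4.3237.
Z = Σ e^(−Eᵢ/kT) = e^(−0) + e^(−1.7865) + e^(−4.3237) = 1.0000 + 0.16755 + 0.013251 = 1.1808.
⟨E⟩ = Σ Eᵢ e^(−Eᵢ/kT) / Z = (0·1.0000 + 119·0.16755 + 288·0.013251) / 1.1808 = 20.1 meV.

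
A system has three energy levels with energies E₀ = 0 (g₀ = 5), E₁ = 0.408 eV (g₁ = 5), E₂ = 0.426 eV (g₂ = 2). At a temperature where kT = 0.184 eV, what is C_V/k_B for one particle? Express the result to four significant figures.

0.5665

Eᵢ/kT = 0, 2.21739, 2.31522.
Z = Σ gᵢe^(−Eᵢ/kT) = 5·e^(−0) + 5·e^(−2.21739) + 2·e^(−2.31522) = 5.00000 + 0.544465 + 0.197489 = 5.74195.
⟨E⟩ = 0.0533394 eV, ⟨E²⟩ = 0.0220262 eV².
C_V/k_B = (⟨E²⟩ − ⟨E⟩²)/(kT)² = (0.0220262 − 0.00284509)/0.0338560 = 0.5665.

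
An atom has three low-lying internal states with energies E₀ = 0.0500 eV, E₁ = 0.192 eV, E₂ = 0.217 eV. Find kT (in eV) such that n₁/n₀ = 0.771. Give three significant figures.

0.546 eV

n₁/n₀ = exp[−(E₁−E₀)/kT] = 0.771.
⇒ (E₁−E₀)/kT = ln(1/0.771) = ln(1.2970) = 0.26005.
kT = 0.1420 eV / 0.26005 = 0.546 eV.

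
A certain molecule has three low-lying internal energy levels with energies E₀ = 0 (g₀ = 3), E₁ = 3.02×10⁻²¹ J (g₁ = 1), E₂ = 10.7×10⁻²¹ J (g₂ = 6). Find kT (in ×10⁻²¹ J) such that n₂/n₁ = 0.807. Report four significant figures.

3.828 ×10⁻²¹ J

n₂/n₁ = (g₂/g₁) exp[−(E₂−E₁)/kT] = 0.807.
⇒ (E₂−E₁)/kT = ln((6/1)/0.807) = ln(7.43494) = 2.00619.
kT = 7.68 ×10⁻²¹ J / 2.00619 = 3.828 ×10⁻²¹ J.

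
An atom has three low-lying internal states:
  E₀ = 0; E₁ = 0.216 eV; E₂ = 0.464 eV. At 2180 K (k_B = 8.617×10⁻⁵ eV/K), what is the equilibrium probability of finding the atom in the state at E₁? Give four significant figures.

0.2260

k_BT = 8.617×10⁻⁵ × 2180 K = 0.187851 eV.
Eᵢ/kT = 0, 1.14985, 2.47004.
Z = Σ e^(−Eᵢ/kT) = e^(−0) + e^(−1.14985) + e^(−2.47004) = 1.00000 + 0.316684 + 0.0845815 = 1.40127.
P₁ = e^(−E₁/kT) / Z = 0.316684/1.40127 = 0.2260.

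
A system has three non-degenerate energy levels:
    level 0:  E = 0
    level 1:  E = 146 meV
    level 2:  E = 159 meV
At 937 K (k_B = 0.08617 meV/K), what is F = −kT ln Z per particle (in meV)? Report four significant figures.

-21.40 meV

k_BT = 0.08617 × 937 K = 80.7413 meV.
Eᵢ/kT = 0, 1.80824, 1.96925.
Z = Σ e^(−Eᵢ/kT) = e^(−0) + e^(−1.80824) + e^(−1.96925) = 1.00000 + 0.163942 + 0.139561 = 1.30350.
F = −kT ln Z = −80.7413 × ln(1.30350) = −80.7413 × 0.265053 = -21.40 meV.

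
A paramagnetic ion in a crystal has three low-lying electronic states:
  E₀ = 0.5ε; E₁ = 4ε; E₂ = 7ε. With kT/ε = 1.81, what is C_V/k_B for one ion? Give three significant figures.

Eᵢ/kT = 0.27624, 2.2099, 3.8674.
Z = Σ e^(−Eᵢ/kT) = e^(−0.27624) + e^(−2.2099) + e^(−3.8674) = 0.75863 + 0.10971 + 0.020913 = 0.88925.
⟨E⟩ = 1.0847 ε, ⟨E²⟩ = 3.3396 ε².
C_V/k_B = (⟨E²⟩ − ⟨E⟩²)/(kT)² = (3.3396 − 1.1766)/3.2761 = 0.660.

0.660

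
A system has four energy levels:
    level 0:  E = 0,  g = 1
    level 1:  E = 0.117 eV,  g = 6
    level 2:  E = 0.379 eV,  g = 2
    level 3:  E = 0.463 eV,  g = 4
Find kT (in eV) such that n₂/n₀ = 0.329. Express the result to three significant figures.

0.210 eV

n₂/n₀ = (g₂/g₀) exp[−(E₂−E₀)/kT] = 0.329.
⇒ (E₂−E₀)/kT = ln((2/1)/0.329) = ln(6.0790) = 1.8048.
kT = 0.379 eV / 1.8048 = 0.210 eV.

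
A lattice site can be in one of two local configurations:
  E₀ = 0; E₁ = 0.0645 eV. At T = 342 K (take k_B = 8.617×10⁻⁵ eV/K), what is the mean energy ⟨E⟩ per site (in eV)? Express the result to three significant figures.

k_BT = 8.617×10⁻⁵ × 342 K = 0.029470 eV.
Eᵢ/kT = 0, 2.1887.
Z = Σ e^(−Eᵢ/kT) = e^(−0) + e^(−2.1887) = 1.0000 + 0.11206 = 1.1121.
⟨E⟩ = Σ Eᵢ e^(−Eᵢ/kT) / Z = (0·1.0000 + 0.0645·0.11206) / 1.1121 = 0.00650 eV.

0.00650 eV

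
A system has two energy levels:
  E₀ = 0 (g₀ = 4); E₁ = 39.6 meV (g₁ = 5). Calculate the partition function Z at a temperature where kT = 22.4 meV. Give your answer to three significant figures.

Z = 4.85

Eᵢ/kT = 0, 1.7679.
Z = Σ gᵢe^(−Eᵢ/kT) = 4·e^(−0) + 5·e^(−1.7679) = 4.0000 + 0.85346 = 4.8535.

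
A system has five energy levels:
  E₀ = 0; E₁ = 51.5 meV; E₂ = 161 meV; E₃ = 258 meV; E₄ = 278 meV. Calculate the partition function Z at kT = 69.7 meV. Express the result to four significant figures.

Eᵢ/kT = 0, 0.738881, 2.30990, 3.70158, 3.98852.
Z = Σ e^(−Eᵢ/kT) = e^(−0) + e^(−0.738881) + e^(−2.30990) + e^(−3.70158) + e^(−3.98852) = 1.00000 + 0.477648 + 0.0992712 + 0.0246845 + 0.0185271 = 1.62013.

Z = 1.620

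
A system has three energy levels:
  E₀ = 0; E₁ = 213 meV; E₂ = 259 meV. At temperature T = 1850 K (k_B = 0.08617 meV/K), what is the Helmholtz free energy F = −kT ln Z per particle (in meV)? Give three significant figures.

k_BT = 0.08617 × 1850 K = 159.41 meV.
Eᵢ/kT = 0, 1.3362, 1.6247.
Z = Σ e^(−Eᵢ/kT) = e^(−0) + e^(−1.3362) + e^(−1.6247) = 1.0000 + 0.26284 + 0.19697 = 1.4598.
F = −kT ln Z = −159.41 × ln(1.4598) = −159.41 × 0.37830 = -60.3 meV.

-60.3 meV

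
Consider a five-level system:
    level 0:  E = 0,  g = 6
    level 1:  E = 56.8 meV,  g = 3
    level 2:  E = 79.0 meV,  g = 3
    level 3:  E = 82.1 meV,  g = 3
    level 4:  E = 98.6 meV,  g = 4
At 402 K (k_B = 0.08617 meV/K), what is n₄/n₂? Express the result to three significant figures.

0.757

k_BT = 0.08617 × 402 K = 34.640 meV.
n₄/n₂ = (g₄/g₂) exp[−(E₄−E₂)/kT] = (4/3) × exp(−(19.6 meV)/(34.640 meV)) = (4/3) × exp(-0.56582) = 0.757.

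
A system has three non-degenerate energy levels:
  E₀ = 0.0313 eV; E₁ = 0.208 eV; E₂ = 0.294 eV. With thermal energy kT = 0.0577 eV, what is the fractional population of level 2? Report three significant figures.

0.00997

Eᵢ/kT = 0.54246, 3.6049, 5.0953.
Z = Σ e^(−Eᵢ/kT) = e^(−0.54246) + e^(−3.6049) + e^(−5.0953) = 0.58132 + 0.027190 + 0.0061255 = 0.61464.
P₂ = e^(−E₂/kT) / Z = 0.0061255/0.61464 = 0.00997.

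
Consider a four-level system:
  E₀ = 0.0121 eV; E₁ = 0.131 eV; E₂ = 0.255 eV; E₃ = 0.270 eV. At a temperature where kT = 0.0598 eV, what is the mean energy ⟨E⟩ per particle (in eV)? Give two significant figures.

0.033 eV

Eᵢ/kT = 0.2023, 2.191, 4.264, 4.515.
Z = Σ e^(−Eᵢ/kT) = e^(−0.2023) + e^(−2.191) + e^(−4.264) + e^(−4.515) = 0.8168 + 0.1118 + 0.01407 + 0.01094 = 0.9536.
⟨E⟩ = Σ Eᵢ e^(−Eᵢ/kT) / Z = (0.0121·0.8168 + 0.131·0.1118 + 0.255·0.01407 + 0.270·0.01094) / 0.9536 = 0.033 eV.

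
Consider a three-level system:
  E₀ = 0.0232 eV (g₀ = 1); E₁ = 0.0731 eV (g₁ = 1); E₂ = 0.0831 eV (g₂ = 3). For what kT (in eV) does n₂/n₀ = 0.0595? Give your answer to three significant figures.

n₂/n₀ = (g₂/g₀) exp[−(E₂−E₀)/kT] = 0.0595.
⇒ (E₂−E₀)/kT = ln((3/1)/0.0595) = ln(50.420) = 3.9204.
kT = 0.0599 eV / 3.9204 = 0.0153 eV.

0.0153 eV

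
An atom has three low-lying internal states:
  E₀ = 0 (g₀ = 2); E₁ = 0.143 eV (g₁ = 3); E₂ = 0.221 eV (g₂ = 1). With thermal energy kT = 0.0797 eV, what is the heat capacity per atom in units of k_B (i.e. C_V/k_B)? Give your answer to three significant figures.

0.641

Eᵢ/kT = 0, 1.7942, 2.7729.
Z = Σ gᵢe^(−Eᵢ/kT) = 2·e^(−0) + 3·e^(−1.7942) + 1·e^(−2.7729) = 2.0000 + 0.49878 + 0.062481 = 2.5613.
⟨E⟩ = 0.033239 eV, ⟨E²⟩ = 0.0051736 eV².
C_V/k_B = (⟨E²⟩ − ⟨E⟩²)/(kT)² = (0.0051736 − 0.0011048)/0.0063521 = 0.641.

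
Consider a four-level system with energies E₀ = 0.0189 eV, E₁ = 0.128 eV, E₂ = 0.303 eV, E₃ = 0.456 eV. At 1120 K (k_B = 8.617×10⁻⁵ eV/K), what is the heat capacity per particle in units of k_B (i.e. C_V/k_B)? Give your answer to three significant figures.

k_BT = 8.617×10⁻⁵ × 1120 K = 0.096510 eV.
Eᵢ/kT = 0.19583, 1.3263, 3.1396, 4.7249.
Z = Σ e^(−Eᵢ/kT) = e^(−0.19583) + e^(−1.3263) + e^(−3.1396) + e^(−4.7249) = 0.82215 + 0.26546 + 0.043300 + 0.0088716 = 1.1398.
⟨E⟩ = 0.058504 eV, ⟨E²⟩ = 0.0091797 eV².
C_V/k_B = (⟨E²⟩ − ⟨E⟩²)/(kT)² = (0.0091797 − 0.0034227)/0.0093142 = 0.618.

0.618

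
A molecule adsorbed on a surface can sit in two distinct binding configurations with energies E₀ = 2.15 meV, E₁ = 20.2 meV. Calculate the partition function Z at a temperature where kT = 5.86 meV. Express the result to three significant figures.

Eᵢ/kT = 0.36689, 3.4471.
Z = Σ e^(−Eᵢ/kT) = e^(−0.36689) + e^(−3.4471) = 0.69289 + 0.031838 = 0.72473.

Z = 0.725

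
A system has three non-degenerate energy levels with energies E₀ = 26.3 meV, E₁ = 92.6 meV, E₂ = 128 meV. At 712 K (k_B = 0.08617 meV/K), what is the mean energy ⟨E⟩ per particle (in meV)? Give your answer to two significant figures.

k_BT = 0.08617 × 712 K = 61.35 meV.
Eᵢ/kT = 0.4287, 1.509, 2.086.
Z = Σ e^(−Eᵢ/kT) = e^(−0.4287) + e^(−1.509) + e^(−2.086) = 0.6514 + 0.2211 + 0.1242 = 0.9967.
⟨E⟩ = Σ Eᵢ e^(−Eᵢ/kT) / Z = (26.3·0.6514 + 92.6·0.2211 + 128·0.1242) / 0.9967 = 54 meV.

54 meV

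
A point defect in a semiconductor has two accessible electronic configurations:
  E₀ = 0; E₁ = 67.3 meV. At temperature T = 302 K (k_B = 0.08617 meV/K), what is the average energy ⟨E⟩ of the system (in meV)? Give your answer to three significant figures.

4.71 meV

k_BT = 0.08617 × 302 K = 26.023 meV.
Eᵢ/kT = 0, 2.5862.
Z = Σ e^(−Eᵢ/kT) = e^(−0) + e^(−2.5862) = 1.0000 + 0.075306 = 1.0753.
⟨E⟩ = Σ Eᵢ e^(−Eᵢ/kT) / Z = (0·1.0000 + 67.3·0.075306) / 1.0753 = 4.71 meV.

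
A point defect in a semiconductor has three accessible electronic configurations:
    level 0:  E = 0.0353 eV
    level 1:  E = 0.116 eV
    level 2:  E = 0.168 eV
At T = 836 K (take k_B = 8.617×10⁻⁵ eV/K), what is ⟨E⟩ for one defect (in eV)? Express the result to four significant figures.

0.06720 eV

k_BT = 8.617×10⁻⁵ × 836 K = 0.0720381 eV.
Eᵢ/kT = 0.490018, 1.61026, 2.33210.
Z = Σ e^(−Eᵢ/kT) = e^(−0.490018) + e^(−1.61026) + e^(−2.33210) = 0.612615 + 0.199836 + 0.0970916 = 0.909543.
⟨E⟩ = Σ Eᵢ e^(−Eᵢ/kT) / Z = (0.0353·0.612615 + 0.116·0.199836 + 0.168·0.0970916) / 0.909543 = 0.06720 eV.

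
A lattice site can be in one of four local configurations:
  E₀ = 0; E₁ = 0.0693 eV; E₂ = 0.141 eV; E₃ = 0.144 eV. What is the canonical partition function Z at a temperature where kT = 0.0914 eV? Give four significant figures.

Eᵢ/kT = 0, 0.758206, 1.54267, 1.57549.
Z = Σ e^(−Eᵢ/kT) = e^(−0) + e^(−0.758206) + e^(−1.54267) + e^(−1.57549) = 1.00000 + 0.468506 + 0.213809 + 0.206906 = 1.88922.

Z = 1.889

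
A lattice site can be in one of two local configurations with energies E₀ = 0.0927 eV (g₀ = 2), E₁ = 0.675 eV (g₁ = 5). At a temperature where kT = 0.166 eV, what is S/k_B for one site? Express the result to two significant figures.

Eᵢ/kT = 0.5584, 4.066.
Z = Σ gᵢe^(−Eᵢ/kT) = 2·e^(−0.5584) + 5·e^(−4.066) = 1.144 + 0.08573 = 1.230.
⟨E⟩ = Σ EᵢPᵢ = 0.1333 eV.
S/k_B = ln Z + ⟨E⟩/kT = ln(1.230) + 0.1333/0.166 = 0.2070 + 0.8030 = 1.0.

1.0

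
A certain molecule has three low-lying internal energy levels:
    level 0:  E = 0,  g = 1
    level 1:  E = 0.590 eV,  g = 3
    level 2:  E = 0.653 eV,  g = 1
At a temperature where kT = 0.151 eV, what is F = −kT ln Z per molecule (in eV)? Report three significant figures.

-0.0107 eV

Eᵢ/kT = 0, 3.9073, 4.3245.
Z = Σ gᵢe^(−Eᵢ/kT) = 1·e^(−0) + 3·e^(−3.9073) + 1·e^(−4.3245) = 1.0000 + 0.060284 + 0.013240 = 1.0735.
F = −kT ln Z = −0.151 × ln(1.0735) = −0.151 × 0.070924 = -0.0107 eV.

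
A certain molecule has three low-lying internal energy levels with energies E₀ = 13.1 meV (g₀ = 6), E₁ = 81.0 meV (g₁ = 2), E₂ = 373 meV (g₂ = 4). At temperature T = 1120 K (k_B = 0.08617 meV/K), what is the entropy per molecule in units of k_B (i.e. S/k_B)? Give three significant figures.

2.11

k_BT = 0.08617 × 1120 K = 96.510 meV.
Eᵢ/kT = 0.13574, 0.83929, 3.8649.
Z = Σ gᵢe^(−Eᵢ/kT) = 6·e^(−0.13574) + 2·e^(−0.83929) + 4·e^(−3.8649) = 5.2384 + 0.86403 + 0.083860 = 6.1863.
⟨E⟩ = Σ EᵢPᵢ = 27.462 meV.
S/k_B = ln Z + ⟨E⟩/kT = ln(6.1863) + 27.462/96.510 = 1.8223 + 0.28455 = 2.11.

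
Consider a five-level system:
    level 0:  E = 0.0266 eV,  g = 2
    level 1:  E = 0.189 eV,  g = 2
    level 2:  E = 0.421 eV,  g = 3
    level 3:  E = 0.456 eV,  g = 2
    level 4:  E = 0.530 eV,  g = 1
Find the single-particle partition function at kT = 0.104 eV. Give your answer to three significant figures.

Eᵢ/kT = 0.25577, 1.8173, 4.0481, 4.3846, 5.0962.
Z = Σ gᵢe^(−Eᵢ/kT) = 2·e^(−0.25577) + 2·e^(−1.8173) + 3·e^(−4.0481) + 2·e^(−4.3846) + 1·e^(−5.0962) = 1.5486 + 0.32493 + 0.052367 + 0.024936 + 0.0061200 = 1.9570.

Z = 1.96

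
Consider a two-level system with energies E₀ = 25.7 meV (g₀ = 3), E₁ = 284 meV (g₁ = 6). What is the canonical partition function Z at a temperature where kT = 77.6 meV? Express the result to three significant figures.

Eᵢ/kT = 0.33119, 3.6598.
Z = Σ gᵢe^(−Eᵢ/kT) = 3·e^(−0.33119) + 6·e^(−3.6598) = 2.1542 + 0.15443 = 2.3086.

Z = 2.31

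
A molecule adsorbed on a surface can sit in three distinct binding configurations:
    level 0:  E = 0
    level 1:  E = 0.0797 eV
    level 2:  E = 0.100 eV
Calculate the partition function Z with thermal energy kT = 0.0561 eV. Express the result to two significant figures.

Eᵢ/kT = 0, 1.421, 1.783.
Z = Σ e^(−Eᵢ/kT) = e^(−0) + e^(−1.421) + e^(−1.783) = 1.000 + 0.2415 + 0.1681 = 1.410.

Z = 1.4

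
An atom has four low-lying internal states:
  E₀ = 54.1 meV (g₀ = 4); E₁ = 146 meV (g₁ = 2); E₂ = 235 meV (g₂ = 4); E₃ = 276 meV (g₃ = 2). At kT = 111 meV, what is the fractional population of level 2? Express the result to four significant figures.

Eᵢ/kT = 0.487387, 1.31532, 2.11712, 2.48649.
Z = Σ gᵢe^(−Eᵢ/kT) = 4·e^(−0.487387) + 2·e^(−1.31532) + 4·e^(−2.11712) + 2·e^(−2.48649) = 2.45692 + 0.536777 + 0.481511 + 0.166403 = 3.64161.
P₂ = g₂ e^(−E₂/kT) / Z = 0.481511/3.64161 = 0.1322.

0.1322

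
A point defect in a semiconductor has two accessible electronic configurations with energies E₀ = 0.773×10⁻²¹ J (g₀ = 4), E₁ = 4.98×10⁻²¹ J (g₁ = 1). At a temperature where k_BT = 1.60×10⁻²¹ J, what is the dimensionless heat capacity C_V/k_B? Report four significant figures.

0.1203

Eᵢ/kT = 0.483125, 3.11250.
Z = Σ gᵢe^(−Eᵢ/kT) = 4·e^(−0.483125) + 1·e^(−3.11250) = 2.46741 + 0.0444896 = 2.51190.
⟨E⟩ = 0.847512, ⟨E²⟩ = 1.02620.
C_V/k_B = (⟨E²⟩ − ⟨E⟩²)/(kT)² = (1.02620 − 0.718277)/2.56000 = 0.1203.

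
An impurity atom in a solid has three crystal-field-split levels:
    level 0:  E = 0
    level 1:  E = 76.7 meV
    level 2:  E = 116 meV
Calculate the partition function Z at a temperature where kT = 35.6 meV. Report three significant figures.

Z = 1.15

Eᵢ/kT = 0, 2.1545, 3.2584.
Z = Σ e^(−Eᵢ/kT) = e^(−0) + e^(−2.1545) + e^(−3.2584) = 1.0000 + 0.11596 + 0.038450 = 1.1544.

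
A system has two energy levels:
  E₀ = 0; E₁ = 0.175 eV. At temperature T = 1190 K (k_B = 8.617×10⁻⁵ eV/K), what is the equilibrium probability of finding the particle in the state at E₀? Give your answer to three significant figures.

k_BT = 8.617×10⁻⁵ × 1190 K = 0.10254 eV.
Eᵢ/kT = 0, 1.7067.
Z = Σ e^(−Eᵢ/kT) = e^(−0) + e^(−1.7067) = 1.0000 + 0.18146 = 1.1815.
P₀ = e^(−E₀/kT) / Z = 1.0000/1.1815 = 0.846.

0.846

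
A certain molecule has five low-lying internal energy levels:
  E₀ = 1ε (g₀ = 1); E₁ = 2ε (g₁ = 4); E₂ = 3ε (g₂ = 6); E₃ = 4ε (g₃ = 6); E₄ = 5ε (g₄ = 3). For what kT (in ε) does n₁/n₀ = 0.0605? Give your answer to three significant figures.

n₁/n₀ = (g₁/g₀) exp[−(E₁−E₀)/kT] = 0.0605.
⇒ (E₁−E₀)/kT = ln((4/1)/0.0605) = ln(66.116) = 4.1914.
kT = 1ε / 4.1914 = 0.239 ε.

0.239 ε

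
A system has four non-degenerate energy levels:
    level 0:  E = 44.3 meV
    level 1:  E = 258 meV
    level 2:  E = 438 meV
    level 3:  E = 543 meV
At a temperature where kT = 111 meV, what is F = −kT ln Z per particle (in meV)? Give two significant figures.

25 meV

Eᵢ/kT = 0.3991, 2.324, 3.946, 4.892.
Z = Σ e^(−Eᵢ/kT) = e^(−0.3991) + e^(−2.324) + e^(−3.946) + e^(−4.892) = 0.6709 + 0.09788 + 0.01933 + 0.007506 = 0.7956.
F = −kT ln Z = −111 × ln(0.7956) = −111 × -0.2287 = 25 meV.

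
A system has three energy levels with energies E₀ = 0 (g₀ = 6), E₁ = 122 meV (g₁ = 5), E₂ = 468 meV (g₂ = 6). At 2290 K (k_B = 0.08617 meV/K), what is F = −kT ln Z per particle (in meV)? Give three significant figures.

-439 meV

k_BT = 0.08617 × 2290 K = 197.33 meV.
Eᵢ/kT = 0, 0.61825, 2.3717.
Z = Σ gᵢe^(−Eᵢ/kT) = 6·e^(−0) + 5·e^(−0.61825) + 6·e^(−2.3717) = 6.0000 + 2.6944 + 0.55993 = 9.2543.
F = −kT ln Z = −197.33 × ln(9.2543) = −197.33 × 2.2251 = -439 meV.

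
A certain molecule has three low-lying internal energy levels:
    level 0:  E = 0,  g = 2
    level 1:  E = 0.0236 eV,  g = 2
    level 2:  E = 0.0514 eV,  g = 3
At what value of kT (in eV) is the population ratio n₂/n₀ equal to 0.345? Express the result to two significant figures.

0.035 eV

n₂/n₀ = (g₂/g₀) exp[−(E₂−E₀)/kT] = 0.345.
⇒ (E₂−E₀)/kT = ln((3/2)/0.345) = ln(4.348) = 1.470.
kT = 0.0514 eV / 1.470 = 0.035 eV.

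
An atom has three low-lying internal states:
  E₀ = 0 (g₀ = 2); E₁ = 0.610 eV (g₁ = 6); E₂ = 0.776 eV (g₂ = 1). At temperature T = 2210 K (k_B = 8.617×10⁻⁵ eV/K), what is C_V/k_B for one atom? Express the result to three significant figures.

1.09

k_BT = 8.617×10⁻⁵ × 2210 K = 0.19044 eV.
Eᵢ/kT = 0, 3.2031, 4.0748.
Z = Σ gᵢe^(−Eᵢ/kT) = 2·e^(−0) + 6·e^(−3.2031) + 1·e^(−4.0748) = 2.0000 + 0.24382 + 0.016996 = 2.2608.
⟨E⟩ = 0.071620 eV, ⟨E²⟩ = 0.044657 eV².
C_V/k_B = (⟨E²⟩ − ⟨E⟩²)/(kT)² = (0.044657 − 0.0051294)/0.036267 = 1.09.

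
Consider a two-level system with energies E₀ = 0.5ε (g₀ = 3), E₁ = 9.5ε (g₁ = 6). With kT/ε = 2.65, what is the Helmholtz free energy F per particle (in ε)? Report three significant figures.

-2.58 ε

Eᵢ/kT = 0.18868, 3.5849.
Z = Σ gᵢe^(−Eᵢ/kT) = 3·e^(−0.18868) + 6·e^(−3.5849) = 2.4842 + 0.16644 = 2.6506.
F = −kT ln Z = −2.65 × ln(2.6506) = −2.65 × 0.97479 = -2.58 ε.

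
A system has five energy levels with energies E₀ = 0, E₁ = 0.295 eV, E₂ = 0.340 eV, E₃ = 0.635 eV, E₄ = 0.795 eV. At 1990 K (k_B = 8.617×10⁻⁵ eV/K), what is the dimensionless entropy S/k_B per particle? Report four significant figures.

0.8317

k_BT = 8.617×10⁻⁵ × 1990 K = 0.171478 eV.
Eᵢ/kT = 0, 1.72034, 1.98276, 3.70310, 4.63616.
Z = Σ e^(−Eᵢ/kT) = e^(−0) + e^(−1.72034) + e^(−1.98276) + e^(−3.70310) + e^(−4.63616) = 1.00000 + 0.179005 + 0.137689 + 0.0246470 + 0.00969485 = 1.35104.
⟨E⟩ = Σ EᵢPᵢ = 0.0910254 eV.
S/k_B = ln Z + ⟨E⟩/kT = ln(1.35104) + 0.0910254/0.171478 = 0.300875 + 0.530828 = 0.8317.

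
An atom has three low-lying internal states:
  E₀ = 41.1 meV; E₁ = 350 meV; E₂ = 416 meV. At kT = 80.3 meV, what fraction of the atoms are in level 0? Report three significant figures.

0.970

Eᵢ/kT = 0.51183, 4.3587, 5.1806.
Z = Σ e^(−Eᵢ/kT) = e^(−0.51183) + e^(−4.3587) + e^(−5.1806) = 0.59940 + 0.012795 + 0.0056246 = 0.61782.
P₀ = e^(−E₀/kT) / Z = 0.59940/0.61782 = 0.970.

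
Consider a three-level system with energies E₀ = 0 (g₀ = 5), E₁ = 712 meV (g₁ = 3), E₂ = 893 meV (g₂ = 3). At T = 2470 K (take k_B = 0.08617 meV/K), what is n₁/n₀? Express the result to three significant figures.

k_BT = 0.08617 × 2470 K = 212.84 meV.
n₁/n₀ = (g₁/g₀) exp[−(E₁−E₀)/kT] = (3/5) × exp(−(712 meV)/(212.84 meV)) = (3/5) × exp(-3.3452) = 0.0212.

0.0212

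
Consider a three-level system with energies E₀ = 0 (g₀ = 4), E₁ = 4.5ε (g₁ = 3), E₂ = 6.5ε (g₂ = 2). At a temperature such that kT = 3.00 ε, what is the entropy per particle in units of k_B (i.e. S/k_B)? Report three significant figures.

Eᵢ/kT = 0, 1.5000, 2.1667.
Z = Σ gᵢe^(−Eᵢ/kT) = 4·e^(−0) + 3·e^(−1.5000) + 2·e^(−2.1667) = 4.0000 + 0.66939 + 0.22911 = 4.8985.
⟨E⟩ = Σ EᵢPᵢ = 0.91895 ε.
S/k_B = ln Z + ⟨E⟩/kT = ln(4.8985) + 0.91895/3.00 = 1.5889 + 0.30632 = 1.90.

1.90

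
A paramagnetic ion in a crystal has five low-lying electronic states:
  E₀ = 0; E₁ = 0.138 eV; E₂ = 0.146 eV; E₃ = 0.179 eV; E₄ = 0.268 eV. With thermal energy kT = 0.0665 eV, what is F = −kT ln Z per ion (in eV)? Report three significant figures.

-0.0186 eV

Eᵢ/kT = 0, 2.0752, 2.1955, 2.6917, 4.0301.
Z = Σ e^(−Eᵢ/kT) = e^(−0) + e^(−2.0752) + e^(−2.1955) + e^(−2.6917) + e^(−4.0301) = 1.0000 + 0.12553 + 0.11130 + 0.067766 + 0.017773 = 1.3224.
F = −kT ln Z = −0.0665 × ln(1.3224) = −0.0665 × 0.27945 = -0.0186 eV.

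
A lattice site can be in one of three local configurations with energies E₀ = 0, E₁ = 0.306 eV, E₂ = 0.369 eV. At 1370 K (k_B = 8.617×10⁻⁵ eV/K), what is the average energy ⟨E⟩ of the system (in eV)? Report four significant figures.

0.03496 eV

k_BT = 8.617×10⁻⁵ × 1370 K = 0.118053 eV.
Eᵢ/kT = 0, 2.59206, 3.12571.
Z = Σ e^(−Eᵢ/kT) = e^(−0) + e^(−2.59206) + e^(−3.12571) = 1.00000 + 0.0748657 + 0.0439057 = 1.11877.
⟨E⟩ = Σ Eᵢ e^(−Eᵢ/kT) / Z = (0·1.00000 + 0.306·0.0748657 + 0.369·0.0439057) / 1.11877 = 0.03496 eV.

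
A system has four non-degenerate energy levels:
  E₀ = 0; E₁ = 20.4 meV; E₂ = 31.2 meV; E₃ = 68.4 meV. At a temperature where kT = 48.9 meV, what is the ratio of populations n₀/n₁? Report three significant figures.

n₀/n₁ = exp[−(E₀−E₁)/kT] = exp(−(-20.4 meV)/(48.9 meV)) = exp(0.41718) = 1.52.

1.52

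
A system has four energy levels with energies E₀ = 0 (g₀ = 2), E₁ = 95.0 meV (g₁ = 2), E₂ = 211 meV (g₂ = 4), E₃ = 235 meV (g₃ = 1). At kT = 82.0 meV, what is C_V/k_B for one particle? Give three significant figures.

Eᵢ/kT = 0, 1.1585, 2.5732, 2.8659.
Z = Σ gᵢe^(−Eᵢ/kT) = 2·e^(−0) + 2·e^(−1.1585) + 4·e^(−2.5732) + 1·e^(−2.8659) = 2.0000 + 0.62791 + 0.30516 + 0.056932 = 2.9900.
⟨E⟩ = 45.960 meV, ⟨E²⟩ = 7490.6 meV².
C_V/k_B = (⟨E²⟩ − ⟨E⟩²)/(kT)² = (7490.6 − 2112.3)/6724.0 = 0.800.

0.800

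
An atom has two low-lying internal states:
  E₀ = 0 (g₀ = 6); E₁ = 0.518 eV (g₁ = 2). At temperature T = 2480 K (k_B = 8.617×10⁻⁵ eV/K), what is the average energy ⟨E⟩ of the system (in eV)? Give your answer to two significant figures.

0.015 eV

k_BT = 8.617×10⁻⁵ × 2480 K = 0.2137 eV.
Eᵢ/kT = 0, 2.424.
Z = Σ gᵢe^(−Eᵢ/kT) = 6·e^(−0) + 2·e^(−2.424) = 6.000 + 0.1771 = 6.177.
⟨E⟩ = Σ Eᵢ gᵢe^(−Eᵢ/kT) / Z = (0·6.000 + 0.518·0.1771) / 6.177 = 0.015 eV.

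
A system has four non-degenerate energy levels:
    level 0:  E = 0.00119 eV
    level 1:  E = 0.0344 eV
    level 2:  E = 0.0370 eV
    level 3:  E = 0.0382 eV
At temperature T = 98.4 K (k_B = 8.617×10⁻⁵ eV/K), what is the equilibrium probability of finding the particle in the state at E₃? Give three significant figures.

0.0121

k_BT = 8.617×10⁻⁵ × 98.4 K = 0.0084791 eV.
Eᵢ/kT = 0.14035, 4.0570, 4.3637, 4.5052.
Z = Σ e^(−Eᵢ/kT) = e^(−0.14035) + e^(−4.0570) + e^(−4.3637) + e^(−4.5052) = 0.86905 + 0.017301 + 0.012731 + 0.011051 = 0.91013.
P₃ = e^(−E₃/kT) / Z = 0.011051/0.91013 = 0.0121.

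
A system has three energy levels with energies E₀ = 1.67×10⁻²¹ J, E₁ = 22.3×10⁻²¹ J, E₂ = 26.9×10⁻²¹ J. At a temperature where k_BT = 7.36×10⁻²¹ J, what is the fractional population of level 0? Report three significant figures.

0.915

Eᵢ/kT = 0.22690, 3.0299, 3.6549.
Z = Σ e^(−Eᵢ/kT) = e^(−0.22690) + e^(−3.0299) + e^(−3.6549) = 0.79700 + 0.048320 + 0.025864 = 0.87118.
P₀ = e^(−E₀/kT) / Z = 0.79700/0.87118 = 0.915.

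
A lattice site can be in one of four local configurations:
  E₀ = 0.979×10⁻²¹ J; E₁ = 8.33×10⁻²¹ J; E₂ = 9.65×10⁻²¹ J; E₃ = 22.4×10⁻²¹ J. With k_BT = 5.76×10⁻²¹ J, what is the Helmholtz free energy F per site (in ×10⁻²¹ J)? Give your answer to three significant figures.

Eᵢ/kT = 0.16997, 1.4462, 1.6753, 3.8889.
Z = Σ e^(−Eᵢ/kT) = e^(−0.16997) + e^(−1.4462) + e^(−1.6753) + e^(−3.8889) = 0.84369 + 0.23546 + 0.18725 + 0.020468 = 1.2869.
F = −kT ln Z = −5.76 × ln(1.2869) = −5.76 × 0.25224 = -1.45 ×10⁻²¹ J.

-1.45 ×10⁻²¹ J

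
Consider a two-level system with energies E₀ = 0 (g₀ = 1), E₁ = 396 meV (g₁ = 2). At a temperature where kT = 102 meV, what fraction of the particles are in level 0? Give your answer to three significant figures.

Eᵢ/kT = 0, 3.8824.
Z = Σ gᵢe^(−Eᵢ/kT) = 1·e^(−0) + 2·e^(−3.8824) = 1.0000 + 0.041203 = 1.0412.
P₀ = g₀ e^(−E₀/kT) / Z = 1.0000/1.0412 = 0.960.

0.960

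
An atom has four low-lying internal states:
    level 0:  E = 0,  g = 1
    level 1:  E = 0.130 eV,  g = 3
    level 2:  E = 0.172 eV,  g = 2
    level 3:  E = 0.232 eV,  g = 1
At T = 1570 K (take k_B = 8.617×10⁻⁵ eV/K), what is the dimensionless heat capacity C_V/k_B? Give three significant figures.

k_BT = 8.617×10⁻⁵ × 1570 K = 0.13529 eV.
Eᵢ/kT = 0, 0.96090, 1.2713, 1.7148.
Z = Σ gᵢe^(−Eᵢ/kT) = 1·e^(−0) + 3·e^(−0.96090) + 2·e^(−1.2713) + 1·e^(−1.7148) = 1.0000 + 1.1476 + 0.56093 + 0.18000 = 2.8885.
⟨E⟩ = 0.099508 eV, ⟨E²⟩ = 0.015814 eV².
C_V/k_B = (⟨E²⟩ − ⟨E⟩²)/(kT)² = (0.015814 − 0.0099018)/0.018303 = 0.323.

0.323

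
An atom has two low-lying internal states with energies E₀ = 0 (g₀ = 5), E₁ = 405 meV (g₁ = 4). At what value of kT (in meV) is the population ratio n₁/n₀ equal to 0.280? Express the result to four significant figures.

385.8 meV

n₁/n₀ = (g₁/g₀) exp[−(E₁−E₀)/kT] = 0.280.
⇒ (E₁−E₀)/kT = ln((4/5)/0.280) = ln(2.85714) = 1.04982.
kT = 405 meV / 1.04982 = 385.8 meV.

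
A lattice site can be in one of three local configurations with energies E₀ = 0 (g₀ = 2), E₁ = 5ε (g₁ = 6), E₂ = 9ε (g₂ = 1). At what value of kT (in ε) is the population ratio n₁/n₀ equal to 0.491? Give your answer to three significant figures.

n₁/n₀ = (g₁/g₀) exp[−(E₁−E₀)/kT] = 0.491.
⇒ (E₁−E₀)/kT = ln((6/2)/0.491) = ln(6.1100) = 1.8099.
kT = 5ε / 1.8099 = 2.76 ε.

2.76 ε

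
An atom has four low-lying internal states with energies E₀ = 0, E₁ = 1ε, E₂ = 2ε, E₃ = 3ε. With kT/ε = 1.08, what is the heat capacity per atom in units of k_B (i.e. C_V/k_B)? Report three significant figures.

Eᵢ/kT = 0, 0.92593, 1.8519, 2.7778.
Z = Σ e^(−Eᵢ/kT) = e^(−0) + e^(−0.92593) + e^(−1.8519) + e^(−2.7778) = 1.0000 + 0.39616 + 0.15694 + 0.062175 = 1.6153.
⟨E⟩ = 0.55505 ε, ⟨E²⟩ = 0.98031 ε².
C_V/k_B = (⟨E²⟩ − ⟨E⟩²)/(kT)² = (0.98031 − 0.30808)/1.1664 = 0.576.

0.576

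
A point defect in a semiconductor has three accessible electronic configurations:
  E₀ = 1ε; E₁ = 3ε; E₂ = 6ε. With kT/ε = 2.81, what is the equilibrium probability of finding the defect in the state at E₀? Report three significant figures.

Eᵢ/kT = 0.35587, 1.0676, 2.1352.
Z = Σ e^(−Eᵢ/kT) = e^(−0.35587) + e^(−1.0676) + e^(−2.1352) = 0.70056 + 0.34383 + 0.11822 = 1.1626.
P₀ = e^(−E₀/kT) / Z = 0.70056/1.1626 = 0.603.

0.603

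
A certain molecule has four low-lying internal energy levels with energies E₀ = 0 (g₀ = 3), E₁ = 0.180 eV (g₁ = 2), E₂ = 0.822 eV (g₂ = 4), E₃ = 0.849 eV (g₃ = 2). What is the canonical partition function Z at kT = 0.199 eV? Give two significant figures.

Eᵢ/kT = 0, 0.9045, 4.131, 4.266.
Z = Σ gᵢe^(−Eᵢ/kT) = 3·e^(−0) + 2·e^(−0.9045) + 4·e^(−4.131) + 2·e^(−4.266) = 3.000 + 0.8095 + 0.06427 + 0.02808 = 3.902.

Z = 3.9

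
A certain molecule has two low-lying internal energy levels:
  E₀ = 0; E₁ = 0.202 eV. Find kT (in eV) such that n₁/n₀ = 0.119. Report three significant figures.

0.0949 eV

n₁/n₀ = exp[−(E₁−E₀)/kT] = 0.119.
⇒ (E₁−E₀)/kT = ln(1/0.119) = ln(8.4034) = 2.1286.
kT = 0.202 eV / 2.1286 = 0.0949 eV.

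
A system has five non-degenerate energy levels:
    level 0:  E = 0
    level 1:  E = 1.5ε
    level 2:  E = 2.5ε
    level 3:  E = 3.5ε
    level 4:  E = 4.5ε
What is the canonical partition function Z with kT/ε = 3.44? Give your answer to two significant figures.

Eᵢ/kT = 0, 0.4360, 0.7267, 1.017, 1.308.
Z = Σ e^(−Eᵢ/kT) = e^(−0) + e^(−0.4360) + e^(−0.7267) + e^(−1.017) + e^(−1.308) = 1.000 + 0.6466 + 0.4835 + 0.3617 + 0.2704 = 2.762.

Z = 2.8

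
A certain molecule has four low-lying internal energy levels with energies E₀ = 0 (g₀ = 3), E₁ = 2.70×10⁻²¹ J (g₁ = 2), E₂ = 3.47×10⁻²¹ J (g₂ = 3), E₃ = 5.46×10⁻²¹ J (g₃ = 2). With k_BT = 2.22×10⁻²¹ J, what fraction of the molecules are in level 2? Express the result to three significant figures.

Eᵢ/kT = 0, 1.2162, 1.5631, 2.4595.
Z = Σ gᵢe^(−Eᵢ/kT) = 3·e^(−0) + 2·e^(−1.2162) + 3·e^(−1.5631) + 2·e^(−2.4595) = 3.0000 + 0.59271 + 0.62846 + 0.17096 = 4.3921.
P₂ = g₂ e^(−E₂/kT) / Z = 0.62846/4.3921 = 0.143.

0.143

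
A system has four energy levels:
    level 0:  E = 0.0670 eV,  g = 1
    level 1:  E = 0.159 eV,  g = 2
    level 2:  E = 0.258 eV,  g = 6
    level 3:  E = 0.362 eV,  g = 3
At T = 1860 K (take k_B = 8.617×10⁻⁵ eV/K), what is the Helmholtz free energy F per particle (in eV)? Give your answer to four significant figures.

k_BT = 8.617×10⁻⁵ × 1860 K = 0.160276 eV.
Eᵢ/kT = 0.418029, 0.992039, 1.60972, 2.25860.
Z = Σ gᵢe^(−Eᵢ/kT) = 1·e^(−0.418029) + 2·e^(−0.992039) + 6·e^(−1.60972) + 3·e^(−2.25860) = 0.658343 + 0.741640 + 1.19966 + 0.313490 = 2.91313.
F = −kT ln Z = −0.160276 × ln(2.91313) = −0.160276 × 1.06923 = -0.1714 eV.

-0.1714 eV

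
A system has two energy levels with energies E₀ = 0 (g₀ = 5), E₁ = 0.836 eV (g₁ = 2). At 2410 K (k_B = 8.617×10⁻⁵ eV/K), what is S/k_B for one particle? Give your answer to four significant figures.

k_BT = 8.617×10⁻⁵ × 2410 K = 0.207670 eV.
Eᵢ/kT = 0, 4.02562.
Z = Σ gᵢe^(−Eᵢ/kT) = 5·e^(−0) + 2·e^(−4.02562) = 5.00000 + 0.0357047 = 5.03570.
⟨E⟩ = Σ EᵢPᵢ = 0.00592750 eV.
S/k_B = ln Z + ⟨E⟩/kT = ln(5.03570) + 0.00592750/0.207670 = 1.61655 + 0.0285429 = 1.645.

1.645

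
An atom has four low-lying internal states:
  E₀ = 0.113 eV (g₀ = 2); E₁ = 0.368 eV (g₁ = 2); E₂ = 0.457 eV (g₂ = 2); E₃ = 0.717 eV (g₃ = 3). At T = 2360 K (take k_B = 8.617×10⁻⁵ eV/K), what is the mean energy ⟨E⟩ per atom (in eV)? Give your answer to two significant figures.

k_BT = 8.617×10⁻⁵ × 2360 K = 0.2034 eV.
Eᵢ/kT = 0.5556, 1.809, 2.247, 3.525.
Z = Σ gᵢe^(−Eᵢ/kT) = 2·e^(−0.5556) + 2·e^(−1.809) + 2·e^(−2.247) + 3·e^(−3.525) = 1.147 + 0.3276 + 0.2114 + 0.08836 = 1.774.
⟨E⟩ = Σ Eᵢ gᵢe^(−Eᵢ/kT) / Z = (0.113·1.147 + 0.368·0.3276 + 0.457·0.2114 + 0.717·0.08836) / 1.774 = 0.23 eV.

0.23 eV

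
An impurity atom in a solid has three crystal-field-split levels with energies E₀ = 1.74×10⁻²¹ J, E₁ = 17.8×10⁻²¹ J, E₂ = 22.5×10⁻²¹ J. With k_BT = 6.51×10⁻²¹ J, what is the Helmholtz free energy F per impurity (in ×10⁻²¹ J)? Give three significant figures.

Eᵢ/kT = 0.26728, 2.7343, 3.4562.
Z = Σ e^(−Eᵢ/kT) = e^(−0.26728) + e^(−2.7343) + e^(−3.4562) = 0.76546 + 0.064939 + 0.031549 = 0.86195.
F = −kT ln Z = −6.51 × ln(0.86195) = −6.51 × -0.14856 = 0.967 ×10⁻²¹ J.

0.967 ×10⁻²¹ J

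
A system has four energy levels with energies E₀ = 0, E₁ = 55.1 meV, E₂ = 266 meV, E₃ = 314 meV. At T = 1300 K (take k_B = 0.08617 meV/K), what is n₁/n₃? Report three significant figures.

k_BT = 0.08617 × 1300 K = 112.02 meV.
n₁/n₃ = exp[−(E₁−E₃)/kT] = exp(−(-258.9 meV)/(112.02 meV)) = exp(2.3112) = 10.1.

10.1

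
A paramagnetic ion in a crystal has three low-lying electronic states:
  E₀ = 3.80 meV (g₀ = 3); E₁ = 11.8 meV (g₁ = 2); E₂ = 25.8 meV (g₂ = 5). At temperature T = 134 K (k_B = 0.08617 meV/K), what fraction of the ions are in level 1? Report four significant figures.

0.2108

k_BT = 0.08617 × 134 K = 11.5468 meV.
Eᵢ/kT = 0.329096, 1.02193, 2.23439.
Z = Σ gᵢe^(−Eᵢ/kT) = 3·e^(−0.329096) + 2·e^(−1.02193) + 5·e^(−2.23439) = 2.15872 + 0.719799 + 0.535287 = 3.41381.
P₁ = g₁ e^(−E₁/kT) / Z = 0.719799/3.41381 = 0.2108.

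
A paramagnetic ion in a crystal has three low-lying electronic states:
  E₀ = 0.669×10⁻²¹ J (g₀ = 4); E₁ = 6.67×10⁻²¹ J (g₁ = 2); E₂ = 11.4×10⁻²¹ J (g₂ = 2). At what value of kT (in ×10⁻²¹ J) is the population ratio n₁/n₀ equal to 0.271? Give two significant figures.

n₁/n₀ = (g₁/g₀) exp[−(E₁−E₀)/kT] = 0.271.
⇒ (E₁−E₀)/kT = ln((2/4)/0.271) = ln(1.845) = 0.6125.
kT = 6.001 ×10⁻²¹ J / 0.6125 = 9.8 ×10⁻²¹ J.

9.8 ×10⁻²¹ J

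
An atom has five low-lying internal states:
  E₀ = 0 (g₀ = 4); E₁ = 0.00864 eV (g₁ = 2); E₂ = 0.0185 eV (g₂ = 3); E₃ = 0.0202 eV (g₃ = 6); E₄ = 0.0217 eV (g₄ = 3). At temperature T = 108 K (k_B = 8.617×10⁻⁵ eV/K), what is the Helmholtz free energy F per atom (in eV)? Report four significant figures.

-0.01695 eV

k_BT = 8.617×10⁻⁵ × 108 K = 0.00930636 eV.
Eᵢ/kT = 0, 0.928397, 1.98789, 2.17056, 2.33174.
Z = Σ gᵢe^(−Eᵢ/kT) = 4·e^(−0) + 2·e^(−0.928397) + 3·e^(−1.98789) + 6·e^(−2.17056) + 3·e^(−2.33174) = 4.00000 + 0.790373 + 0.410952 + 0.684682 + 0.291380 = 6.17739.
F = −kT ln Z = −0.00930636 × ln(6.17739) = −0.00930636 × 1.82090 = -0.01695 eV.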